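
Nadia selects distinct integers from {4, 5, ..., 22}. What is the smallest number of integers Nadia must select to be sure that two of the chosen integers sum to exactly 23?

Group the elements by complementary pair {x, 23−x}: {4,19}, {5,18}, {6,17}, …, giving 8 two-element pairs and 3 integers whose partner 23−x falls outside [4,22].
By pigeonhole, treating each of those 11 groups as a pigeonhole, one can pick one integer per group — 11 integers — with no two summing to 23.
The 12th integer lands in an occupied pair, forcing a sum of 23.

12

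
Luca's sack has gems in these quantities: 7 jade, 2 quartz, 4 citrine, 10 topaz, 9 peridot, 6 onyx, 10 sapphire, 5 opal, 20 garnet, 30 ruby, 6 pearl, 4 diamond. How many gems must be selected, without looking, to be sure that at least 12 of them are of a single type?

By the pigeonhole principle, put each drawn gem into a box by type. The largest draw with every box below 12 takes min(count, 11) from each type; types with fewer than 11 contribute all they have.
Σ min(cᵢ, 11) = 7 + 2 + 4 + 10 + 9 + 6 + 10 + 5 + 11 + 11 + 6 + 4 = 85.
Draw number 85 + 1 = 86 must push one box to 12.

86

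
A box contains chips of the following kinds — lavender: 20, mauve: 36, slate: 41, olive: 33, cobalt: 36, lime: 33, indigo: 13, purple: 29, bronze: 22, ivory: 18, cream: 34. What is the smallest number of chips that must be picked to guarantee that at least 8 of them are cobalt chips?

287

In the worst case for collecting cobalt chips, every non-cobalt chip comes out first.
There are 20 + 36 + 41 + 33 + 33 + 13 + 29 + 22 + 18 + 34 = 279 non-cobalt chips altogether.
After those, each further chip must be cobalt, so 279 + 8 = 287 draws guarantee 8 cobalt chips.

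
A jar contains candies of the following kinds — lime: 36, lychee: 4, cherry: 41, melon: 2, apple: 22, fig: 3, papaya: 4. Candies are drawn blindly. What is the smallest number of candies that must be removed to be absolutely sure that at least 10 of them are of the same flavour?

41

Put each drawn candy into a box by flavour. The largest draw with every box below 10 takes min(count, 9) from each flavour; flavours with fewer than 9 contribute all they have.
Σ min(cᵢ, 9) = 9 + 4 + 9 + 2 + 9 + 3 + 4 = 40.
Draw number 40 + 1 = 41 must push one box to 10.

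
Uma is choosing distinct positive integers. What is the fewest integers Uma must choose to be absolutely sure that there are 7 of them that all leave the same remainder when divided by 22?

The 22 residue classes mod 22 are the pigeonholes.
With 132 integers one could put 6 in each residue class and have no class reach 7.
The 133rd integer pushes some class to 7, so 22·6 + 1 = 133.

133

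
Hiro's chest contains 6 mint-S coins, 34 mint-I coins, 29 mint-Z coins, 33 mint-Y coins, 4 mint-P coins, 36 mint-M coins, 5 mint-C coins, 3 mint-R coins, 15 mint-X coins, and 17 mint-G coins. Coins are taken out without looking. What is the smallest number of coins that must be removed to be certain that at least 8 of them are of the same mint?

Pigeonhole: put each drawn coin into a box by mint. The largest draw with every box below 8 takes min(count, 7) from each mint; mints with fewer than 7 contribute all they have.
Σ min(cᵢ, 7) = 6 + 7 + 7 + 7 + 4 + 7 + 5 + 3 + 7 + 7 = 60.
Draw number 60 + 1 = 61 must push one box to 8.

61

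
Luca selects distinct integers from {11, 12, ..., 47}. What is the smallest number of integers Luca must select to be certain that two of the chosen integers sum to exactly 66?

24

Group the elements by complementary pair {x, 66−x}: {19,47}, {20,46}, {21,45}, …, giving 14 two-element pairs, the single value 33 (it cannot pair with itself since the integers are distinct), and 8 integers whose partner 66−x falls outside [11,47].
Pigeonhole: treating each of those 23 groups as a pigeonhole, one can pick one integer per group — 23 integers — with no two summing to 66.
The 24th integer lands in an occupied pair, forcing a sum of 66.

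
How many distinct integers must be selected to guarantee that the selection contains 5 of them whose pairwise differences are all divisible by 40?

Integers whose pairwise differences are multiples of 40 are exactly those sharing a remainder mod 40. Pigeonhole: the 40 residue classes mod 40 are the pigeonholes.
With 160 integers one could put 4 in each residue class and have no class reach 5.
The 161st integer pushes some class to 5, so 40·4 + 1 = 161.

161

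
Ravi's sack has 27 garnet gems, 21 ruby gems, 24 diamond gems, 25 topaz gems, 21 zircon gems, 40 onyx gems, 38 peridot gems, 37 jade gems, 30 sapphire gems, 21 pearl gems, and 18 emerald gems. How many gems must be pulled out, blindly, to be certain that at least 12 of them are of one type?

By pigeonhole, put each drawn gem into a box by type. The largest draw with every box below 12 takes min(count, 11) from each type.
Σ min(cᵢ, 11) = 11 + 11 + 11 + 11 + 11 + 11 + 11 + 11 + 11 + 11 + 11 = 121.
Draw number 121 + 1 = 122 must push one box to 12.

122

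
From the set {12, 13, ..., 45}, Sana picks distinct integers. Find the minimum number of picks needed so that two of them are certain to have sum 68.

Two chosen integers sum to 68 exactly when both halves of some pair {x, 68−x} with 23 ≤ x ≤ 68−x ≤ 45 are chosen — 11 such pairs.
The remaining 12 elements (those with no distinct partner in range) can never complete a 68-sum, so the worst case takes all of them and one from each pair: 12 + 11 = 23.
The 24th integer has to be the second member of some pair, so 23 + 1 = 24.

24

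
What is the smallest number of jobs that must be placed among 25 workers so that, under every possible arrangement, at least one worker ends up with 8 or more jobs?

With 175 jobs one could put exactly 7 in each of the 25 workers, and no worker would reach 8.
One more job must land in a worker that already has 7, giving it 8.
So 25 × 7 + 1 = 176 jobs are required.

176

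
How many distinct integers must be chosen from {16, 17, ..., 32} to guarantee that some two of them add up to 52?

Group the elements by complementary pair {x, 52−x}: {20,32}, {21,31}, {22,30}, …, giving 6 two-element pairs; the single value 26 (it cannot pair with itself since the integers are distinct); and 4 integers whose partner 52−x falls outside [16,32].
Pigeonhole: treating each of those 11 groups as a pigeonhole, one can pick one integer per group — 11 integers — with no two summing to 52.
The 12th integer lands in an occupied pair, forcing a sum of 52.

12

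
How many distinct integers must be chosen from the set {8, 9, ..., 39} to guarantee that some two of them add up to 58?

A set avoiding the sum 58 can contain at most one of each pair {x, 58−x}, plus the 12 elements whose complement lies outside the range or equal to its own complement.
The integers 8, …, 29 (22 of them) are such a set: any two sum to at least 8+9 = 17 and at most 28+29 = 57 < 58.
Any 23rd integer completes one of the 10 pairs, so 23 choices force a sum of 58.

23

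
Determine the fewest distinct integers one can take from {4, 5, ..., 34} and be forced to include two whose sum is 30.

21

A set avoiding the sum 30 can contain at most one of each pair {x, 30−x}, plus the 9 elements whose complement lies outside the range or equal to its own complement.
The integers 15, …, 34 (20 of them) are such a set: any two sum to at least 15+16 = 31 > 30.
By the pigeonhole principle, any 21st integer completes one of the 11 pairs, so 21 choices force a sum of 30.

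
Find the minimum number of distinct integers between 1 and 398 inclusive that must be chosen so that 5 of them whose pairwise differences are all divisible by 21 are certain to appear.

Integers whose pairwise differences are multiples of 21 are exactly those sharing a remainder mod 21. The 21 residue classes mod 21 are the pigeonholes.
With 84 integers one could put 4 in each residue class and have no class reach 5.
The 85th integer pushes some class to 5, so 21·4 + 1 = 85.

85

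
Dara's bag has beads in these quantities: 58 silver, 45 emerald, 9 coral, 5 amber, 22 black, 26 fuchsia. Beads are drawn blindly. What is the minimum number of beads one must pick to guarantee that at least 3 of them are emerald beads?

In the worst case for collecting emerald beads, every non-emerald bead comes out first.
There are 58 + 9 + 5 + 22 + 26 = 120 non-emerald beads altogether.
After those, each further bead must be emerald, so 120 + 3 = 123 draws guarantee 3 emerald beads.

123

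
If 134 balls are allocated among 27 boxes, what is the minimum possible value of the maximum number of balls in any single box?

By pigeonhole, the 27 boxes are the holes and the 134 balls are the pigeons.
If every box held at most 4 balls, the total would be at most 27 × 4 = 108, which is less than 134.
So some box holds at least ⌈134/27⌉ = 5 balls.

5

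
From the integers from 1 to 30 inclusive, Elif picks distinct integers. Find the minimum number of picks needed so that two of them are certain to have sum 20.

22

Group the elements by complementary pair {x, 20−x}: {1,19}, {2,18}, {3,17}, …, giving 9 two-element pairs, the single value 10 (it cannot pair with itself since the integers are distinct), and 11 integers whose partner 20−x falls outside [1,30].
Pigeonhole: treating each of those 21 groups as a pigeonhole, one can pick one integer per group — 21 integers — with no two summing to 20.
The 22nd integer lands in an occupied pair, forcing a sum of 20.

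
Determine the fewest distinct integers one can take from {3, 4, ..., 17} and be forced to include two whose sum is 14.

12

Two chosen integers sum to 14 exactly when both halves of some pair {x, 14−x} with 3 ≤ x ≤ 14−x ≤ 11 are chosen — 4 such pairs.
The remaining 7 elements (those with no distinct partner in range) can never complete a 14-sum, so the worst case takes all of them and one from each pair: 7 + 4 = 11.
The 12th integer has to be the second member of some pair, so 11 + 1 = 12.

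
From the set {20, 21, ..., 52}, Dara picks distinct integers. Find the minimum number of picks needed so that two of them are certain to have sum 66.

21

Group the elements by complementary pair {x, 66−x}: {20,46}, {21,45}, {22,44}, …, giving 13 two-element pairs, the single value 33 (it cannot pair with itself since the integers are distinct), and 6 integers whose partner 66−x falls outside [20,52].
By pigeonhole, treating each of those 20 groups as a pigeonhole, one can pick one integer per group — 20 integers — with no two summing to 66.
The 21st integer lands in an occupied pair, forcing a sum of 66.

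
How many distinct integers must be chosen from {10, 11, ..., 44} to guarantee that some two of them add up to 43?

24

Two chosen integers sum to 43 exactly when both halves of some pair {x, 43−x} with 10 ≤ x ≤ 43−x ≤ 33 are chosen — 12 such pairs.
The remaining 11 elements (those with no distinct partner in range) can never complete a 43-sum, so the worst case takes all of them and one from each pair: 11 + 12 = 23.
By pigeonhole, the 24th integer has to be the second member of some pair, so 23 + 1 = 24.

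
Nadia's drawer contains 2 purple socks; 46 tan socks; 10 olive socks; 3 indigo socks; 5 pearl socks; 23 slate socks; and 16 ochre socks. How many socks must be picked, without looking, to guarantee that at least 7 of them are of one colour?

Pigeonhole: put each drawn sock into a box by colour. The largest draw with every box below 7 takes min(count, 6) from each colour; colours with fewer than 6 contribute all they have.
Σ min(cᵢ, 6) = 2 + 6 + 6 + 3 + 5 + 6 + 6 = 34.
Draw number 34 + 1 = 35 must push one box to 7.

35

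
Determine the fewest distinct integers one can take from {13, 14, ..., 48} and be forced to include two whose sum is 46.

27

A set avoiding the sum 46 can contain at most one of each pair {x, 46−x}, plus the 16 elements whose complement lies outside the range or equal to its own complement.
The integers 23, …, 48 (26 of them) are such a set: any two sum to at least 23+24 = 47 > 46.
Any 27th integer completes one of the 10 pairs, so 27 choices force a sum of 46.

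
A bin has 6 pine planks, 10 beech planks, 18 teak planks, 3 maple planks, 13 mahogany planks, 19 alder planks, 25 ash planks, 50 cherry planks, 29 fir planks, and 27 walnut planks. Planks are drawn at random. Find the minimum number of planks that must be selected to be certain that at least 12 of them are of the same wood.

An adversary could hand out at most 11 planks per wood (pine, beech, maple run out sooner): 6 + 10 + 11 + 3 + 11 + 11 + 11 + 11 + 11 + 11 = 96 planks and still no wood has 12.
One more plank lands in a wood already at 11, so 97 draws are enough and 96 are not.

97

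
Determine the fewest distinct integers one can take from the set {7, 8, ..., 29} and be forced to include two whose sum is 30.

16

Two chosen integers sum to 30 exactly when both halves of some pair {x, 30−x} with 7 ≤ x ≤ 30−x ≤ 23 are chosen — 8 such pairs.
The remaining 7 elements (those with no distinct partner in range) can never complete a 30-sum, so the worst case takes all of them and one from each pair: 7 + 8 = 15.
By the pigeonhole principle, the 16th integer has to be the second member of some pair, so 15 + 1 = 16.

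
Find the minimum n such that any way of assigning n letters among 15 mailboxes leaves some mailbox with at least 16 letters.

With 225 letters one could put exactly 15 in each of the 15 mailboxes, and no mailbox would reach 16.
By the pigeonhole principle, one more letter must land in a mailbox that already has 15, giving it 16.
So 15 × 15 + 1 = 226 letters are required.

226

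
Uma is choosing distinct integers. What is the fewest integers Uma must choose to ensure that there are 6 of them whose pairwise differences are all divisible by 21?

106

Integers whose pairwise differences are multiples of 21 are exactly those sharing a remainder mod 21. Pigeonhole: the 21 residue classes mod 21 are the pigeonholes.
With 105 integers one could put 5 in each residue class and have no class reach 6.
The 106th integer pushes some class to 6, so 21·5 + 1 = 106.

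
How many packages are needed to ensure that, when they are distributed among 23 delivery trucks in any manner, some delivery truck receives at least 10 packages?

208

With 207 packages one could put exactly 9 in each of the 23 delivery trucks, and no delivery truck would reach 10.
By the pigeonhole principle, one more package must land in a delivery truck that already has 9, giving it 10.
So 23 × 9 + 1 = 208 packages are required.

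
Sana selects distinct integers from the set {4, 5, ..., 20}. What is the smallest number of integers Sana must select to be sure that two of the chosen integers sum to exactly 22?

A set avoiding the sum 22 can contain at most one of each pair {x, 22−x}, plus the 3 elements whose complement lies outside the range or equal to its own complement.
The integers 11, …, 20 (10 of them) are such a set: any two sum to at least 11+12 = 23 > 22.
Pigeonhole: any 11th integer completes one of the 7 pairs, so 11 choices force a sum of 22.

11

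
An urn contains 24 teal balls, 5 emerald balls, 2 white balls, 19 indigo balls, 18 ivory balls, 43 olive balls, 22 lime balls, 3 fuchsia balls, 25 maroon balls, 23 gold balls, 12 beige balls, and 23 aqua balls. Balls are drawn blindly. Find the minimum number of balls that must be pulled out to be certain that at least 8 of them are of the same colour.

74

By pigeonhole, the 12 colours are the holes; the balls drawn are the pigeons.
To avoid 8 of any one colour, the worst case takes at most 7 of each colour, or every ball of a colour that has fewer than 7.
That gives 7 + 5 + 2 + 7 + 7 + 7 + 7 + 3 + 7 + 7 + 7 + 7 = 73 balls with no colour reaching 8.
The next ball forces some colour to 8, so 73 + 1 = 74.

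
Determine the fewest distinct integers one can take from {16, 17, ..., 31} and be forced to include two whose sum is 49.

Two chosen integers sum to 49 exactly when both halves of some pair {x, 49−x} with 18 ≤ x ≤ 49−x ≤ 31 are chosen — 7 such pairs.
The remaining 2 elements (those with no distinct partner in range) can never complete a 49-sum, so the worst case takes all of them and one from each pair: 2 + 7 = 9.
By the pigeonhole principle, the 10th integer has to be the second member of some pair, so 9 + 1 = 10.

10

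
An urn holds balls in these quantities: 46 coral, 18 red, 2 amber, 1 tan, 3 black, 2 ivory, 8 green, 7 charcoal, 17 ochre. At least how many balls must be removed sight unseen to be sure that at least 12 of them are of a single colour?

57

An adversary could hand out at most 11 balls per colour (6 colours run out sooner): 11 + 11 + 2 + 1 + 3 + 2 + 8 + 7 + 11 = 56 balls and still no colour has 12.
One more ball lands in a colour already at 11, so 57 draws are enough and 56 are not.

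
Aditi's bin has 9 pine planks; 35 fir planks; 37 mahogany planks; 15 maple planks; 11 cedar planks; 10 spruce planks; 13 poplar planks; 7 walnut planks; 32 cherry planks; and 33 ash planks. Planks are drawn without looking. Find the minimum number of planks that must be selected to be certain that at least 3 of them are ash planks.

172

In the worst case for collecting ash planks, every non-ash plank comes out first.
There are 9 + 35 + 37 + 15 + 11 + 10 + 13 + 7 + 32 = 169 non-ash planks altogether.
After those, each further plank must be ash, so 169 + 3 = 172 draws guarantee 3 ash planks.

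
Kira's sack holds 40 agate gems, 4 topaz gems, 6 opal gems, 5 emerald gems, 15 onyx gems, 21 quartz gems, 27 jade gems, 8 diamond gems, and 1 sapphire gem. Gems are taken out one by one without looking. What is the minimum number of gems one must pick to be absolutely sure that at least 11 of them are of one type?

65

By the pigeonhole principle, put each drawn gem into a box by type. The largest draw with every box below 11 takes min(count, 10) from each type; types with fewer than 10 contribute all they have.
Σ min(cᵢ, 10) = 10 + 4 + 6 + 5 + 10 + 10 + 10 + 8 + 1 = 64.
Draw number 64 + 1 = 65 must push one box to 11.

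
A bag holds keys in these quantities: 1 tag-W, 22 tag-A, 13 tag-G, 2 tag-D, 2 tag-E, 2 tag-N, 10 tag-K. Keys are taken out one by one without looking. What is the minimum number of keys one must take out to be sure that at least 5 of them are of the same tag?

The 7 tags are the holes; the keys drawn are the pigeons.
To avoid 5 of any one tag, the worst case takes at most 4 of each tag, or every key of a tag that has fewer than 4.
That gives 1 + 4 + 4 + 2 + 2 + 2 + 4 = 19 keys with no tag reaching 5.
The next key forces some tag to 5, so 19 + 1 = 20.

20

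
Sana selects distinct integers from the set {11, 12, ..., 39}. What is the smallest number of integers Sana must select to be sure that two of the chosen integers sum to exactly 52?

Two chosen integers sum to 52 exactly when both halves of some pair {x, 52−x} with 13 ≤ x ≤ 52−x ≤ 39 are chosen — 13 such pairs.
The remaining 3 elements (those with no distinct partner in range) can never complete a 52-sum, so the worst case takes all of them and one from each pair: 3 + 13 = 16.
By pigeonhole, the 17th integer has to be the second member of some pair, so 16 + 1 = 17.

17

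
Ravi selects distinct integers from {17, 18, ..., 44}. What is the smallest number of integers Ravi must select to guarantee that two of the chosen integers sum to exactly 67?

Group the elements by complementary pair {x, 67−x}: {23,44}, {24,43}, {25,42}, …, giving 11 two-element pairs and 6 integers whose partner 67−x falls outside [17,44].
By the pigeonhole principle, treating each of those 17 groups as a pigeonhole, one can pick one integer per group — 17 integers — with no two summing to 67.
The 18th integer lands in an occupied pair, forcing a sum of 67.

18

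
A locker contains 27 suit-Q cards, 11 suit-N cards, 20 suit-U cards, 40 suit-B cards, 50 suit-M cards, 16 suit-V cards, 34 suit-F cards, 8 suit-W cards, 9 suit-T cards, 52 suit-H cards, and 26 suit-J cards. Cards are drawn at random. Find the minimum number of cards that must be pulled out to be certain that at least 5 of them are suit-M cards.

248

In the worst case for collecting suit-M cards, every non-suit-M card comes out first.
There are 27 + 11 + 20 + 40 + 16 + 34 + 8 + 9 + 52 + 26 = 243 non-suit-M cards altogether.
After those, each further card must be suit-M, so 243 + 5 = 248 draws guarantee 5 suit-M cards.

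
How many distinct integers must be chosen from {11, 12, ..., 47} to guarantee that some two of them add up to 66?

Group the elements by complementary pair {x, 66−x}: {19,47}, {20,46}, {21,45}, …, giving 14 two-element pairs, the single value 33 (it cannot pair with itself since the integers are distinct), and 8 integers whose partner 66−x falls outside [11,47].
Treating each of those 23 groups as a pigeonhole, one can pick one integer per group — 23 integers — with no two summing to 66.
The 24th integer lands in an occupied pair, forcing a sum of 66.

24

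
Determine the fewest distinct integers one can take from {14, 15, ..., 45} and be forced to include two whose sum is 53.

A set avoiding the sum 53 can contain at most one of each pair {x, 53−x}, plus the 6 elements whose complement lies outside the range.
The integers 27, …, 45 (19 of them) are such a set: any two sum to at least 27+28 = 55 > 53.
Any 20th integer completes one of the 13 pairs, so 20 choices force a sum of 53.

20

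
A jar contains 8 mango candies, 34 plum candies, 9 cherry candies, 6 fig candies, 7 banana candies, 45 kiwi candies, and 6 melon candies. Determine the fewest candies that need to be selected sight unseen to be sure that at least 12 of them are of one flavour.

59

By the pigeonhole principle, put each drawn candy into a box by flavour. The largest draw with every box below 12 takes min(count, 11) from each flavour; flavours with fewer than 11 contribute all they have.
Σ min(cᵢ, 11) = 8 + 11 + 9 + 6 + 7 + 11 + 6 = 58.
Draw number 58 + 1 = 59 must push one box to 12.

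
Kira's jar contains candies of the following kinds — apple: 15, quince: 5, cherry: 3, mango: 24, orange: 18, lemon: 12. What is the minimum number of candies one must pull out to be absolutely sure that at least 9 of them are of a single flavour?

41

Put each drawn candy into a box by flavour. The largest draw with every box below 9 takes min(count, 8) from each flavour; flavours with fewer than 8 contribute all they have.
Σ min(cᵢ, 8) = 8 + 5 + 3 + 8 + 8 + 8 = 40.
Draw number 40 + 1 = 41 must push one box to 9.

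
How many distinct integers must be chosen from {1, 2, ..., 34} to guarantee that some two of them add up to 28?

A set avoiding the sum 28 can contain at most one of each pair {x, 28−x}, plus the 8 elements whose complement lies outside the range or equal to its own complement.
The integers 14, …, 34 (21 of them) are such a set: any two sum to at least 14+15 = 29 > 28.
Any 22nd integer completes one of the 13 pairs, so 22 choices force a sum of 28.

22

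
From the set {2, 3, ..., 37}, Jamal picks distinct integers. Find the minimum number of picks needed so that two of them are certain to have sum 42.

21

A set avoiding the sum 42 can contain at most one of each pair {x, 42−x}, plus the 4 elements whose complement lies outside the range or equal to its own complement.
The integers 2, …, 21 (20 of them) are such a set: any two sum to at least 2+3 = 5 and at most 20+21 = 41 < 42.
Pigeonhole: any 21st integer completes one of the 16 pairs, so 21 choices force a sum of 42.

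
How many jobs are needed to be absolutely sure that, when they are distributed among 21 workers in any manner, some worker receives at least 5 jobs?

85

With 84 jobs one could put exactly 4 in each of the 21 workers, and no worker would reach 5.
One more job must land in a worker that already has 4, giving it 5.
So 21 × 4 + 1 = 85 jobs are required.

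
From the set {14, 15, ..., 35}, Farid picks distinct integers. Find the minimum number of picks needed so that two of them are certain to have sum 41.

A set avoiding the sum 41 can contain at most one of each pair {x, 41−x}, plus the 8 elements whose complement lies outside the range.
The integers 21, …, 35 (15 of them) are such a set: any two sum to at least 21+22 = 43 > 41.
Pigeonhole: any 16th integer completes one of the 7 pairs, so 16 choices force a sum of 41.

16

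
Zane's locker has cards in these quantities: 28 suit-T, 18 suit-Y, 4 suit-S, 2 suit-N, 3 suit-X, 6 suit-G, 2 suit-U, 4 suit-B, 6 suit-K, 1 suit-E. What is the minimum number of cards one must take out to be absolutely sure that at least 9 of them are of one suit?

An adversary could hand out at most 8 cards per suit (8 suits run out sooner): 8 + 8 + 4 + 2 + 3 + 6 + 2 + 4 + 6 + 1 = 44 cards and still no suit has 9.
By the pigeonhole principle, one more card lands in a suit already at 8, so 45 draws are enough and 44 are not.

45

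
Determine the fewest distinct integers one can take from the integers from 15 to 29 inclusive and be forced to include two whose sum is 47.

Group the elements by complementary pair {x, 47−x}: {18,29}, {19,28}, {20,27}, …, giving 6 two-element pairs and 3 integers whose partner 47−x falls outside [15,29].
By the pigeonhole principle, treating each of those 9 groups as a pigeonhole, one can pick one integer per group — 9 integers — with no two summing to 47.
The 10th integer lands in an occupied pair, forcing a sum of 47.

10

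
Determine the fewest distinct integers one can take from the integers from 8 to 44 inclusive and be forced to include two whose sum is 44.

24

Group the elements by complementary pair {x, 44−x}: {8,36}, {9,35}, {10,34}, …, giving 14 two-element pairs, the single value 22 (it cannot pair with itself since the integers are distinct), and 8 integers whose partner 44−x falls outside [8,44].
By the pigeonhole principle, treating each of those 23 groups as a pigeonhole, one can pick one integer per group — 23 integers — with no two summing to 44.
The 24th integer lands in an occupied pair, forcing a sum of 44.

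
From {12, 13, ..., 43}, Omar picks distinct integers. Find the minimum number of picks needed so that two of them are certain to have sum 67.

Group the elements by complementary pair {x, 67−x}: {24,43}, {25,42}, {26,41}, …, giving 10 two-element pairs and 12 integers whose partner 67−x falls outside [12,43].
Pigeonhole: treating each of those 22 groups as a pigeonhole, one can pick one integer per group — 22 integers — with no two summing to 67.
The 23rd integer lands in an occupied pair, forcing a sum of 67.

23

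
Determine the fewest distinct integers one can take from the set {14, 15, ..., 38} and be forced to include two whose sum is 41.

19

Group the elements by complementary pair {x, 41−x}: {14,27}, {15,26}, {16,25}, …, giving 7 two-element pairs and 11 integers whose partner 41−x falls outside [14,38].
By pigeonhole, treating each of those 18 groups as a pigeonhole, one can pick one integer per group — 18 integers — with no two summing to 41.
The 19th integer lands in an occupied pair, forcing a sum of 41.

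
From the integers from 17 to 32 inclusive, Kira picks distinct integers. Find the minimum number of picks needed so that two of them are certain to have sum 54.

12

A set avoiding the sum 54 can contain at most one of each pair {x, 54−x}, plus the 6 elements whose complement lies outside the range or equal to its own complement.
The integers 17, …, 27 (11 of them) are such a set: any two sum to at least 17+18 = 35 and at most 26+27 = 53 < 54.
By pigeonhole, any 12th integer completes one of the 5 pairs, so 12 choices force a sum of 54.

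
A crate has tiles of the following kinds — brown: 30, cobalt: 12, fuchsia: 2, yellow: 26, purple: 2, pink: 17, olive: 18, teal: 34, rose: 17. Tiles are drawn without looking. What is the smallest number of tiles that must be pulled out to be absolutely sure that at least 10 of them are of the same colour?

An adversary could hand out at most 9 tiles per colour (fuchsia, purple run out sooner): 9 + 9 + 2 + 9 + 2 + 9 + 9 + 9 + 9 = 67 tiles and still no colour has 10.
One more tile lands in a colour already at 9, so 68 draws are enough and 67 are not.

68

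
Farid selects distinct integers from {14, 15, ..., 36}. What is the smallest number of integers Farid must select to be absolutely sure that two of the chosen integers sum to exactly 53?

Two chosen integers sum to 53 exactly when both halves of some pair {x, 53−x} with 17 ≤ x ≤ 53−x ≤ 36 are chosen — 10 such pairs.
The remaining 3 elements (those with no distinct partner in range) can never complete a 53-sum, so the worst case takes all of them and one from each pair: 3 + 10 = 13.
The 14th integer has to be the second member of some pair, so 13 + 1 = 14.

14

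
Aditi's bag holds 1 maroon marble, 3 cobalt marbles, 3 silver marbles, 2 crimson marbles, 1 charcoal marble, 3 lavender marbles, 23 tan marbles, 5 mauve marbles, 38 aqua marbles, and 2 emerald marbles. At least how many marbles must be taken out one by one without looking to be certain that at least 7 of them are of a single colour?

The 10 colours are the holes; the marbles drawn are the pigeons.
To avoid 7 of any one colour, the worst case takes at most 6 of each colour, or every marble of a colour that has fewer than 6.
That gives 1 + 3 + 3 + 2 + 1 + 3 + 6 + 5 + 6 + 2 = 32 marbles with no colour reaching 7.
The next marble forces some colour to 7, so 32 + 1 = 33.

33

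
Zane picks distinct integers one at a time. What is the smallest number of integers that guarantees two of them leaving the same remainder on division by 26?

The 26 residue classes mod 26 are the pigeonholes.
With 26 integers one could put 1 in each residue class and have no class reach 2.
The 27th integer pushes some class to 2, so 26·1 + 1 = 27.

27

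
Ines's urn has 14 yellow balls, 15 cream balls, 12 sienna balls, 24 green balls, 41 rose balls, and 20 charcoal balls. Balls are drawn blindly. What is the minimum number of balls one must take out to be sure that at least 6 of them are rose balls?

In the worst case for collecting rose balls, every non-rose ball comes out first.
There are 14 + 15 + 12 + 24 + 20 = 85 non-rose balls altogether.
After those, each further ball must be rose, so 85 + 6 = 91 draws guarantee 6 rose balls.

91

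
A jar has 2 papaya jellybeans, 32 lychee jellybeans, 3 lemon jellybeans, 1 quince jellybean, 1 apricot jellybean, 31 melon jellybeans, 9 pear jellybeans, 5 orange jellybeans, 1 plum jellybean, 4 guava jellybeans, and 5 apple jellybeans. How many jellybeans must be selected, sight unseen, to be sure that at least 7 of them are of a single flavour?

41

Pigeonhole: put each drawn jellybean into a box by flavour. The largest draw with every box below 7 takes min(count, 6) from each flavour; flavours with fewer than 6 contribute all they have.
Σ min(cᵢ, 6) = 2 + 6 + 3 + 1 + 1 + 6 + 6 + 5 + 1 + 4 + 5 = 40.
Draw number 40 + 1 = 41 must push one box to 7.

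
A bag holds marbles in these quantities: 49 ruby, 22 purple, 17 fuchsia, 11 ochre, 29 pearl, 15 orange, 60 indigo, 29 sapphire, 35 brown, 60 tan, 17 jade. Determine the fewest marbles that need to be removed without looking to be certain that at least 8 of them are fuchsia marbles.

In the worst case for collecting fuchsia marbles, every non-fuchsia marble comes out first.
There are 49 + 22 + 11 + 29 + 15 + 60 + 29 + 35 + 60 + 17 = 327 non-fuchsia marbles altogether.
After those, each further marble must be fuchsia, so 327 + 8 = 335 draws guarantee 8 fuchsia marbles.

335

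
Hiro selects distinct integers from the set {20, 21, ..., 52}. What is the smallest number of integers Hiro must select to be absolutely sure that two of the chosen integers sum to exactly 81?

22

Group the elements by complementary pair {x, 81−x}: {29,52}, {30,51}, {31,50}, …, giving 12 two-element pairs and 9 integers whose partner 81−x falls outside [20,52].
Treating each of those 21 groups as a pigeonhole, one can pick one integer per group — 21 integers — with no two summing to 81.
The 22nd integer lands in an occupied pair, forcing a sum of 81.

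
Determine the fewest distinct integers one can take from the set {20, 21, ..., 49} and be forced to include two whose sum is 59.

A set avoiding the sum 59 can contain at most one of each pair {x, 59−x}, plus the 10 elements whose complement lies outside the range.
The integers 30, …, 49 (20 of them) are such a set: any two sum to at least 30+31 = 61 > 59.
By pigeonhole, any 21st integer completes one of the 10 pairs, so 21 choices force a sum of 59.

21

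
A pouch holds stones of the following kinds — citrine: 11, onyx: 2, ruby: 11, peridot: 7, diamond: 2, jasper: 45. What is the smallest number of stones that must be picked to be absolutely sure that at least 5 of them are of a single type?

21

An adversary could hand out at most 4 stones per type (onyx, diamond run out sooner): 4 + 2 + 4 + 4 + 2 + 4 = 20 stones and still no type has 5.
One more stone lands in a type already at 4, so 21 draws are enough and 20 are not.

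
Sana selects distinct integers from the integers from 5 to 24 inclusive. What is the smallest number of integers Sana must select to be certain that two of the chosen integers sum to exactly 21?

Group the elements by complementary pair {x, 21−x}: {5,16}, {6,15}, {7,14}, …, giving 6 two-element pairs and 8 integers whose partner 21−x falls outside [5,24].
By pigeonhole, treating each of those 14 groups as a pigeonhole, one can pick one integer per group — 14 integers — with no two summing to 21.
The 15th integer lands in an occupied pair, forcing a sum of 21.

15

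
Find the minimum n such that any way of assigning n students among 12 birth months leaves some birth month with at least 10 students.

109

With 108 students one could put exactly 9 in each of the 12 birth months, and no birth month would reach 10.
One more student must land in a birth month that already has 9, giving it 10.
So 12 × 9 + 1 = 109 students are required.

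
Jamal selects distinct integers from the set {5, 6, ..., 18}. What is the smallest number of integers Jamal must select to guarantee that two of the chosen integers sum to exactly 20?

Group the elements by complementary pair {x, 20−x}: {5,15}, {6,14}, {7,13}, …, giving 5 two-element pairs, the single value 10 (it cannot pair with itself since the integers are distinct), and 3 integers whose partner 20−x falls outside [5,18].
By the pigeonhole principle, treating each of those 9 groups as a pigeonhole, one can pick one integer per group — 9 integers — with no two summing to 20.
The 10th integer lands in an occupied pair, forcing a sum of 20.

10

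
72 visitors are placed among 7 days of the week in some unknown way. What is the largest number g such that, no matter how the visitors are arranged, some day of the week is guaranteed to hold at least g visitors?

11

By the pigeonhole principle, the 7 days of the week are the holes and the 72 visitors are the pigeons.
If every day of the week held at most 10 visitors, the total would be at most 7 × 10 = 70, which is less than 72.
So some day of the week holds at least ⌈72/7⌉ = 11 visitors.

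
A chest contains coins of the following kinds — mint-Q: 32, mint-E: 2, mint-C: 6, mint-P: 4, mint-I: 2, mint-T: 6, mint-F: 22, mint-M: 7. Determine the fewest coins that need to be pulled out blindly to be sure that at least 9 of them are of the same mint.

The 8 mints are the holes; the coins drawn are the pigeons.
To avoid 9 of any one mint, the worst case takes at most 8 of each mint, or every coin of a mint that has fewer than 8.
That gives 8 + 2 + 6 + 4 + 2 + 6 + 8 + 7 = 43 coins with no mint reaching 9.
The next coin forces some mint to 9, so 43 + 1 = 44.

44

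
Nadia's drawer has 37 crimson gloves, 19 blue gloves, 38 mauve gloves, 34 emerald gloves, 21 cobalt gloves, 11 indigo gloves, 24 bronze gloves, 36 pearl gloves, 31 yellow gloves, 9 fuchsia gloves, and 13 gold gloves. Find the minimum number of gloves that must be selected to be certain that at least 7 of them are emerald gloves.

246

In the worst case for collecting emerald gloves, every non-emerald glove comes out first.
There are 37 + 19 + 38 + 21 + 11 + 24 + 36 + 31 + 9 + 13 = 239 non-emerald gloves altogether.
After those, each further glove must be emerald, so 239 + 7 = 246 draws guarantee 7 emerald gloves.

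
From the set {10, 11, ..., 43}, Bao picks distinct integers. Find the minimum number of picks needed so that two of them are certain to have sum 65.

A set avoiding the sum 65 can contain at most one of each pair {x, 65−x}, plus the 12 elements whose complement lies outside the range.
The integers 10, …, 32 (23 of them) are such a set: any two sum to at least 10+11 = 21 and at most 31+32 = 63 < 65.
By the pigeonhole principle, any 24th integer completes one of the 11 pairs, so 24 choices force a sum of 65.

24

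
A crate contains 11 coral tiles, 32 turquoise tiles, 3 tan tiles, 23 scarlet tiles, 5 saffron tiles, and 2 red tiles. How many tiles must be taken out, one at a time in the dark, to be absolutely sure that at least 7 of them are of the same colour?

29

Pigeonhole: the 6 colours are the holes; the tiles drawn are the pigeons.
To avoid 7 of any one colour, the worst case takes at most 6 of each colour, or every tile of a colour that has fewer than 6.
That gives 6 + 6 + 3 + 6 + 5 + 2 = 28 tiles with no colour reaching 7.
The next tile forces some colour to 7, so 28 + 1 = 29.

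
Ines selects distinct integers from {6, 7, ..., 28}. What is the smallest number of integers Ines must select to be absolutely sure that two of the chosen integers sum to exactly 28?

Two chosen integers sum to 28 exactly when both halves of some pair {x, 28−x} with 6 ≤ x ≤ 28−x ≤ 22 are chosen — 8 such pairs.
The remaining 7 elements (those with no distinct partner in range) can never complete a 28-sum, so the worst case takes all of them and one from each pair: 7 + 8 = 15.
By pigeonhole, the 16th integer has to be the second member of some pair, so 15 + 1 = 16.

16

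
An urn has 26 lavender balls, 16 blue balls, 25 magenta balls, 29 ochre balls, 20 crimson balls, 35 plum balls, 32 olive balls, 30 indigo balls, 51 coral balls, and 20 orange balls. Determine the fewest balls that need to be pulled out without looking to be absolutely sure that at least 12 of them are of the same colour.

The 10 colours are the holes; the balls drawn are the pigeons.
To avoid 12 of any one colour, the worst case takes at most 11 of each colour.
That gives 11 + 11 + 11 + 11 + 11 + 11 + 11 + 11 + 11 + 11 = 110 balls with no colour reaching 12.
The next ball forces some colour to 12, so 110 + 1 = 111.

111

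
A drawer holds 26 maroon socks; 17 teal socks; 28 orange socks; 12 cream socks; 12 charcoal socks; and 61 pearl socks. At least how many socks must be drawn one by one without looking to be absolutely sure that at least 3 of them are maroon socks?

In the worst case for collecting maroon socks, every non-maroon sock comes out first.
There are 17 + 28 + 12 + 12 + 61 = 130 non-maroon socks altogether.
After those, each further sock must be maroon, so 130 + 3 = 133 draws guarantee 3 maroon socks.

133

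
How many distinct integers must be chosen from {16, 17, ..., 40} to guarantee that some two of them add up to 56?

A set avoiding the sum 56 can contain at most one of each pair {x, 56−x}, plus the 1 element equal to its own complement.
The integers 28, …, 40 (13 of them) are such a set: any two sum to at least 28+29 = 57 > 56.
By the pigeonhole principle, any 14th integer completes one of the 12 pairs, so 14 choices force a sum of 56.

14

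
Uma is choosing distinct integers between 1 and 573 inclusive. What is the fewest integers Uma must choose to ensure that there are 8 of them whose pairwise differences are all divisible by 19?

Integers whose pairwise differences are multiples of 19 are exactly those sharing a remainder mod 19. By pigeonhole, the 19 residue classes mod 19 are the pigeonholes.
With 133 integers one could put 7 in each residue class and have no class reach 8.
The 134th integer pushes some class to 8, so 19·7 + 1 = 134.

134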